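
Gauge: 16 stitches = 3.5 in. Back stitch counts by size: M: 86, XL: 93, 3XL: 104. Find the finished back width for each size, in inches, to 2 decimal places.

M 18.81 inches; XL 20.34 inches; 3XL 22.75 inches.

16/3.5 = 4.571 sts per in.
M: 86 / 4.571 = 18.812 → 18.81 in.
XL: 93 / 4.571 = 20.344 → 20.34 in.
3XL: 104 / 4.571 = 22.750 → 22.75 in.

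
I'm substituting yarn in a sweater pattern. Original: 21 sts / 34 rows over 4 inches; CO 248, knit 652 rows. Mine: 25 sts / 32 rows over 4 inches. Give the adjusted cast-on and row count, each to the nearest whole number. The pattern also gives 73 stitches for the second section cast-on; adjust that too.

Cast on 295 stitches; work 614 rows; second section cast-on 87 stitches.

Stitches: 248 × 25/21 = 295.24 → 295.
Rows: 652 × 32/34 = 613.65 → 614.
second section cast-on: 73 × 25/21 = 86.90 → 87.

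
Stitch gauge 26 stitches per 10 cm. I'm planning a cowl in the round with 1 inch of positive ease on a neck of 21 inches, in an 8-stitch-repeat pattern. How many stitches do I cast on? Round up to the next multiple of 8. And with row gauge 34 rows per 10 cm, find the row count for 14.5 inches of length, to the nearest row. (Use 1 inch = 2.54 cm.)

Cast on 152 stitches; work 125 rows.

Finished = 21 + 1 = 22 inches.
22 inches × 2.54 = 55.88 cm.
26/10 = 2.6 sts per cm; 55.88 × 2.6 = 145.29 sts.
Next multiple of 8 → 152.
14.5 inches = 36.83 cm; × 3.4 = 125.22 → 125 rows.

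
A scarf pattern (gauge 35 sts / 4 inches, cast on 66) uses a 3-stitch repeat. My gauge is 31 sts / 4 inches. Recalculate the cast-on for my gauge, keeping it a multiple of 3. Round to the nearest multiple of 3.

66 × 31 / 35 = 58.46.
Nearest multiple of 3: 57.

CO 57 sts.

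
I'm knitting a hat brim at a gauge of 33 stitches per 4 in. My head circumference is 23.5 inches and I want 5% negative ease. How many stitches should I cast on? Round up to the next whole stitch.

Finished = 23.5 × 0.95 = 22.32 in.
33 / 4 = 8.25 sts per inch.
22.32 × 8.25 = 184.18 sts.
→ 185 sts.

CO 185 sts.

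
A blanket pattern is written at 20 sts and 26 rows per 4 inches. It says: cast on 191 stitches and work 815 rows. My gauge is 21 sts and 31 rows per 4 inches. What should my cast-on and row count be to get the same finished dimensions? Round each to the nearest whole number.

Cast on 201 stitches; work 972 rows.

Stitches: 191 × 21/20 = 200.55 → 201.
Rows: 815 × 31/26 = 971.73 → 972.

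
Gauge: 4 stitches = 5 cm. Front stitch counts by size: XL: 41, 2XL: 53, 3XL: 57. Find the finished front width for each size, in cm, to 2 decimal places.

4/5 = 0.8 sts per cm.
XL: 41 / 0.8 = 51.250 → 51.25 cm.
2XL: 53 / 0.8 = 66.250 → 66.25 cm.
3XL: 57 / 0.8 = 71.250 → 71.25 cm.

XL 51.25 cm; 2XL 66.25 cm; 3XL 71.25 cm.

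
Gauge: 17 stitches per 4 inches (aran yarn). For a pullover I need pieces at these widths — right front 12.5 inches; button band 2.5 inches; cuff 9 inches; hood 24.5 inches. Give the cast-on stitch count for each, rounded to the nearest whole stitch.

right front 53; button band 11; cuff 38; hood 104.

Rate = 17/4 = 4.25 sts per in.
right front: 12.5 × 4.25 = 53.12 → 53.
button band: 2.5 × 4.25 = 10.62 → 11.
cuff: 9 × 4.25 = 38.25 → 38.
hood: 24.5 × 4.25 = 104.12 → 104.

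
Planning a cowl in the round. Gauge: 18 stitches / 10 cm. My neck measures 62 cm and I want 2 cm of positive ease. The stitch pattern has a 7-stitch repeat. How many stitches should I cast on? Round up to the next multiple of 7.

CO 119 sts.

Finished = 62 + 2 = 64 cm.
18 / 10 = 1.8 sts/cm.
64 × 1.8 = 115.20 sts.
Next multiple of 7: 119.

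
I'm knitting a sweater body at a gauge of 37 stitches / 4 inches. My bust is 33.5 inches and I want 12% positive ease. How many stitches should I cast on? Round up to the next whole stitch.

Finished = 33.5 × 1.12 = 37.52 in.
37 / 4 = 9.25 sts per inch.
37.52 × 9.25 = 347.06 sts.
→ 348 sts.

348 stitches.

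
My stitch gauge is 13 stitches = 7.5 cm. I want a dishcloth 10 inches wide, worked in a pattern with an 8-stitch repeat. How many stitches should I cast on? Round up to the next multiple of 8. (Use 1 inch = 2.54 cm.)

CO 48 sts.

10 in = 10 × 2.54 = 25.40 cm.
13 / 7.5 = 1.733 sts/cm.
25.40 × 1.733 = 44.03 sts.
→ 48.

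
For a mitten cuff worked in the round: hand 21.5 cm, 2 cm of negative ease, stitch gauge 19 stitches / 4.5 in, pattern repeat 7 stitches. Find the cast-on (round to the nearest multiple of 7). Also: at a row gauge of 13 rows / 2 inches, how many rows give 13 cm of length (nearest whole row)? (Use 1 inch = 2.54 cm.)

Cast on 35 stitches; work 33 rows.

Finished = 21.5 − 2 = 19.5 cm.
19.5 cm × 1/2.54 = 7.68 inches.
19/4.5 = 4.222 sts per in; 7.68 × 4.222 = 32.41 sts.
Nearest multiple of 7 → 35.
13 cm = 5.12 inches; × 6.5 = 33.27 → 33 rows.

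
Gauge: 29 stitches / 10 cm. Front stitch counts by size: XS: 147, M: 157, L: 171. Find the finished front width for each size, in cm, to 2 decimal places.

XS 50.69 cm; M 54.14 cm; L 58.97 cm.

29/10 = 2.9 sts per cm.
XS: 147 / 2.9 = 50.690 → 50.69 cm.
M: 157 / 2.9 = 54.138 → 54.14 cm.
L: 171 / 2.9 = 58.966 → 58.97 cm.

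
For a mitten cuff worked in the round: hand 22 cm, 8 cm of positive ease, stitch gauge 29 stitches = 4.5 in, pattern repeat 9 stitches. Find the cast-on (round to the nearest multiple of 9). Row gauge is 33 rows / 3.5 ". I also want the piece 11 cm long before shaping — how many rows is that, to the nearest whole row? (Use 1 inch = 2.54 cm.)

Finished = 22 + 8 = 30 cm.
30 cm × 1/2.54 = 11.81 inches.
29/4.5 = 6.444 sts per in; 11.81 × 6.444 = 76.12 sts.
Nearest multiple of 9 → 72.
11 cm = 4.33 inches; × 9.429 = 40.83 → 41 rows.

Cast on 72 stitches; work 41 rows.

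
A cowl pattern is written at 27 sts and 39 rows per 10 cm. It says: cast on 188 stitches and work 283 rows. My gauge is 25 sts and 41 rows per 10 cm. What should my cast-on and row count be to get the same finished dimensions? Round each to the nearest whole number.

Stitches: 188 × 25/27 = 174.07 → 174.
Rows: 283 × 41/39 = 297.51 → 298.

Cast on 174 stitches; work 298 rows.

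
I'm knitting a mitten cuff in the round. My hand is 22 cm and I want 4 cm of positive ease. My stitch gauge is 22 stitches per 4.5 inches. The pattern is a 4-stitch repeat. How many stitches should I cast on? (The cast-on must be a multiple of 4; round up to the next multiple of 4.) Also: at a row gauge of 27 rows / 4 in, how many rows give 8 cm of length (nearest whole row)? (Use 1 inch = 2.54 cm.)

Cast on 52 stitches; work 21 rows.

Finished = 22 + 4 = 26 cm.
26 cm × 1/2.54 = 10.24 inches.
22/4.5 = 4.889 sts per in; 10.24 × 4.889 = 50.04 sts.
Next multiple of 4 → 52.
8 cm = 3.15 inches; × 6.75 = 21.26 → 21 rows.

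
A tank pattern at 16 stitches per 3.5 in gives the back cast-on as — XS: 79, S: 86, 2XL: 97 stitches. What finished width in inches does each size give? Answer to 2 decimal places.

16/3.5 = 4.571 sts per in.
XS: 79 / 4.571 = 17.281 → 17.28 in.
S: 86 / 4.571 = 18.812 → 18.81 in.
2XL: 97 / 4.571 = 21.219 → 21.22 in.

XS 17.28 inches; S 18.81 inches; 2XL 21.22 inches.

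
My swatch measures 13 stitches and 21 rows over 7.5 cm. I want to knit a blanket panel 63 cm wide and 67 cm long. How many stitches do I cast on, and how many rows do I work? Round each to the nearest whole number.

Stitch gauge = 13/7.5 = 1.733 sts/cm; 63 × 1.733 = 109.20 → 109 sts.
Row gauge = 21/7.5 = 2.8 rows/cm; 67 × 2.8 = 187.60 → 188 rows.

Cast on 109 stitches and work 188 rows.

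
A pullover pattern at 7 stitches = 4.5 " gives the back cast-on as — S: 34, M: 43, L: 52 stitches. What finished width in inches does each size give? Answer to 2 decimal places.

7/4.5 = 1.556 sts per in.
S: 34 / 1.556 = 21.857 → 21.86 in.
M: 43 / 1.556 = 27.643 → 27.64 in.
L: 52 / 1.556 = 33.429 → 33.43 in.

S 21.86 inches; M 27.64 inches; L 33.43 inches.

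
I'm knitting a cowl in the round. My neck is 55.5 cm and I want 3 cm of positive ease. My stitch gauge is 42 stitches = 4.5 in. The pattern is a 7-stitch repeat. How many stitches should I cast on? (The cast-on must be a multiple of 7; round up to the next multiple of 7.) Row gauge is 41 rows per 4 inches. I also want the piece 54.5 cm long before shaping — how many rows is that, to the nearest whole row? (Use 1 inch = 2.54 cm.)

Cast on 217 stitches; work 220 rows.

Finished = 55.5 + 3 = 58.5 cm.
58.5 cm × 1/2.54 = 23.03 inches.
42/4.5 = 9.333 sts per in; 23.03 × 9.333 = 214.96 sts.
Next multiple of 7 → 217.
54.5 cm = 21.46 inches; × 10.25 = 219.93 → 220 rows.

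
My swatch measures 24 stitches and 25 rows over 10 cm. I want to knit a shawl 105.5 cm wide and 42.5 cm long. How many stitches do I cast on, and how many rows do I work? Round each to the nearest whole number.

Cast on 253 stitches and work 106 rows.

Stitch gauge = 24/10 = 2.4 sts/cm; 105.5 × 2.4 = 253.20 → 253 sts.
Row gauge = 25/10 = 2.5 rows/cm; 42.5 × 2.5 = 106.25 → 106 rows.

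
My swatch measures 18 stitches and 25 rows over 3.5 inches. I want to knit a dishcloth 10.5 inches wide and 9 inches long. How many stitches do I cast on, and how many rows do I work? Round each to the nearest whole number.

Cast on 54 stitches and work 64 rows.

Stitch gauge = 18/3.5 = 5.143 sts/in; 10.5 × 5.143 = 54.00 → 54 sts.
Row gauge = 25/3.5 = 7.143 rows/in; 9 × 7.143 = 64.29 → 64 rows.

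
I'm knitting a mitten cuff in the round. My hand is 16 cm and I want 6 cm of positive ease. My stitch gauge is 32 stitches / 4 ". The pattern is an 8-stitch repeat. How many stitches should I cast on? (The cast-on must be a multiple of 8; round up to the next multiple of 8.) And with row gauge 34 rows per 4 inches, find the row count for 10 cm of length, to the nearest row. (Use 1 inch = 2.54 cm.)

Cast on 72 stitches; work 33 rows.

Finished = 16 + 6 = 22 cm.
22 cm × 1/2.54 = 8.66 inches.
32/4 = 8 sts per in; 8.66 × 8 = 69.29 sts.
Next multiple of 8 → 72.
10 cm = 3.94 inches; × 8.5 = 33.46 → 33 rows.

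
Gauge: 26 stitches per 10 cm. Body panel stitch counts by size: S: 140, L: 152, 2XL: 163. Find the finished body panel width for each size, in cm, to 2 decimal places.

26/10 = 2.6 sts per cm.
S: 140 / 2.6 = 53.846 → 53.85 cm.
L: 152 / 2.6 = 58.462 → 58.46 cm.
2XL: 163 / 2.6 = 62.692 → 62.69 cm.

S 53.85 cm; L 58.46 cm; 2XL 62.69 cm.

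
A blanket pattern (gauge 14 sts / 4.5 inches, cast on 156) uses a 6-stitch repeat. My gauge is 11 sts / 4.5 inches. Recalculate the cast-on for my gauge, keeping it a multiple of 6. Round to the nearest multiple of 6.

Cast on 120 stitches.

156 × 11 / 14 = 122.57.
Nearest multiple of 6: 120.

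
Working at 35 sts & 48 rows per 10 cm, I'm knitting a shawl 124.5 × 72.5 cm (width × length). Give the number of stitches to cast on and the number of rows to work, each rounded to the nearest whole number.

Cast on 436 stitches and work 348 rows.

Stitch gauge = 35/10 = 3.5 sts/cm; 124.5 × 3.5 = 435.75 → 436 sts.
Row gauge = 48/10 = 4.8 rows/cm; 72.5 × 4.8 = 348.00 → 348 rows.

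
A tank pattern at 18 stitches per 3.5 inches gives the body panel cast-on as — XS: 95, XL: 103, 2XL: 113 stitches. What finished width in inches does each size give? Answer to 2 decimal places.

XS 18.47 inches; XL 20.03 inches; 2XL 21.97 inches.

18/3.5 = 5.143 sts per in.
XS: 95 / 5.143 = 18.472 → 18.47 in.
XL: 103 / 5.143 = 20.028 → 20.03 in.
2XL: 113 / 5.143 = 21.972 → 21.97 in.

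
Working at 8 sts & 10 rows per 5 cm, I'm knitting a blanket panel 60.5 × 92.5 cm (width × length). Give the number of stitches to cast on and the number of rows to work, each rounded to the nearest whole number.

Cast on 97 stitches and work 185 rows.

Stitch gauge = 8/5 = 1.6 sts/cm; 60.5 × 1.6 = 96.80 → 97 sts.
Row gauge = 10/5 = 2 rows/cm; 92.5 × 2 = 185.00 → 185 rows.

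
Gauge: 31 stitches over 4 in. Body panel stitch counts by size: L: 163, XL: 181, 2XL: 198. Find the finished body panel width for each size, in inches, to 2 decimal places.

31/4 = 7.75 sts per in.
L: 163 / 7.75 = 21.032 → 21.03 in.
XL: 181 / 7.75 = 23.355 → 23.35 in.
2XL: 198 / 7.75 = 25.548 → 25.55 in.

L 21.03 inches; XL 23.35 inches; 2XL 25.55 inches.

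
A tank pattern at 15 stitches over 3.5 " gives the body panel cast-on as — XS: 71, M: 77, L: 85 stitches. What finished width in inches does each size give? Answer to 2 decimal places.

XS 16.57 inches; M 17.97 inches; L 19.83 inches.

15/3.5 = 4.286 sts per in.
XS: 71 / 4.286 = 16.567 → 16.57 in.
M: 77 / 4.286 = 17.967 → 17.97 in.
L: 85 / 4.286 = 19.833 → 19.83 in.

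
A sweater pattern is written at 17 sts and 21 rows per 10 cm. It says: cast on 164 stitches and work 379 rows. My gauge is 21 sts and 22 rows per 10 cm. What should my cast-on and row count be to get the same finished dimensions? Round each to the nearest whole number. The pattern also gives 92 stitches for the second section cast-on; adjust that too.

Stitches: 164 × 21/17 = 202.59 → 203.
Rows: 379 × 22/21 = 397.05 → 397.
second section cast-on: 92 × 21/17 = 113.65 → 114.

Cast on 203 stitches; work 397 rows; second section cast-on 114 stitches.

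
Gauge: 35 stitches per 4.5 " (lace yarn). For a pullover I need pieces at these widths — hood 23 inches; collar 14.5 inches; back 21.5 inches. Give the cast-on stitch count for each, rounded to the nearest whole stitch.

Rate = 35/4.5 = 7.778 sts per in.
hood: 23 × 7.778 = 178.89 → 179.
collar: 14.5 × 7.778 = 112.78 → 113.
back: 21.5 × 7.778 = 167.22 → 167.

hood 179; collar 113; back 167.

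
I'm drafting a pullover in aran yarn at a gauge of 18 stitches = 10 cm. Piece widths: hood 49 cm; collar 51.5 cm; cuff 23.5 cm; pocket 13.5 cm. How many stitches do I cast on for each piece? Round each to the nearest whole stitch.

Rate = 18/10 = 1.8 sts per cm.
hood: 49 × 1.8 = 88.20 → 88.
collar: 51.5 × 1.8 = 92.70 → 93.
cuff: 23.5 × 1.8 = 42.30 → 42.
pocket: 13.5 × 1.8 = 24.30 → 24.

hood 88; collar 93; cuff 42; pocket 24.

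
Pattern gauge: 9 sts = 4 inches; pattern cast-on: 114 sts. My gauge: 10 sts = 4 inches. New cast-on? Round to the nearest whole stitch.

127 stitches.

Scale factor = 10 / 9 = 1.111.
114 × 10 / 9 = 126.67 sts.
→ 127 sts.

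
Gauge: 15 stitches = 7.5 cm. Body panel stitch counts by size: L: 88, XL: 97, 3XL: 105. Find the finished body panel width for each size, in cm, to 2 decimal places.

15/7.5 = 2 sts per cm.
L: 88 / 2 = 44.000 → 44.00 cm.
XL: 97 / 2 = 48.500 → 48.50 cm.
3XL: 105 / 2 = 52.500 → 52.50 cm.

L 44.00 cm; XL 48.50 cm; 3XL 52.50 cm.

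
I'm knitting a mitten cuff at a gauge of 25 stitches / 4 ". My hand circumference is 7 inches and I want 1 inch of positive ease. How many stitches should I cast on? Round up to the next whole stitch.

Cast on 50 stitches.

Finished = 7 + 1 = 8 in.
25 / 4 = 6.25 sts per inch.
8.00 × 6.25 = 50.00 sts.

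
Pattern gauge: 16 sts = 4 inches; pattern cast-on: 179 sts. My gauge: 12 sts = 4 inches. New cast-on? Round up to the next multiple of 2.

Scale factor = 12 / 16 = 0.750.
179 × 12 / 16 = 134.25 sts.
→ 136 sts.

136 stitches.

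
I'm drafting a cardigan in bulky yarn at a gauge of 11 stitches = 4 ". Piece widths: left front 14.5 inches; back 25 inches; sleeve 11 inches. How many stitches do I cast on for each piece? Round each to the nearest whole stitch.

left front 40; back 69; sleeve 30.

Rate = 11/4 = 2.75 sts per in.
left front: 14.5 × 2.75 = 39.88 → 40.
back: 25 × 2.75 = 68.75 → 69.
sleeve: 11 × 2.75 = 30.25 → 30.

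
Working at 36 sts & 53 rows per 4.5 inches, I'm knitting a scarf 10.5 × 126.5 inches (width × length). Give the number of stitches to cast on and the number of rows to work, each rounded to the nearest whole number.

Cast on 84 stitches and work 1490 rows.

Stitch gauge = 36/4.5 = 8 sts/in; 10.5 × 8 = 84.00 → 84 sts.
Row gauge = 53/4.5 = 11.778 rows/in; 126.5 × 11.778 = 1489.89 → 1490 rows.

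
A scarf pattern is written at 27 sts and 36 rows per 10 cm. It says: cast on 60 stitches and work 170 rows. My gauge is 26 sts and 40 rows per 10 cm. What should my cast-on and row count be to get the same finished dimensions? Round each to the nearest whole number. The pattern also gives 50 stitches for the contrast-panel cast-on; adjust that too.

Cast on 58 stitches; work 189 rows; contrast-panel cast-on 48 stitches.

Stitches: 60 × 26/27 = 57.78 → 58.
Rows: 170 × 40/36 = 188.89 → 189.
contrast-panel cast-on: 50 × 26/27 = 48.15 → 48.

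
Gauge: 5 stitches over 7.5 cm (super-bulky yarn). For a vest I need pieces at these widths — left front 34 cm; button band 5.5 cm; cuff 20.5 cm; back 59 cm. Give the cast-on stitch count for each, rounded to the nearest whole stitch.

left front 23; button band 4; cuff 14; back 39.

Rate = 5/7.5 = 0.667 sts per cm.
left front: 34 × 0.667 = 22.67 → 23.
button band: 5.5 × 0.667 = 3.67 → 4.
cuff: 20.5 × 0.667 = 13.67 → 14.
back: 59 × 0.667 = 39.33 → 39.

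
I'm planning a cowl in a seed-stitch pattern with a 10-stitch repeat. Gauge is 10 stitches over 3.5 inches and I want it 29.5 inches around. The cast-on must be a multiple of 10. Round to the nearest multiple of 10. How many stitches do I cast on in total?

10 / 3.5 = 2.857 sts per inch.
29.5 × 2.857 = 84.29 sts.
Nearest multiple of 10: 80.

80 stitches.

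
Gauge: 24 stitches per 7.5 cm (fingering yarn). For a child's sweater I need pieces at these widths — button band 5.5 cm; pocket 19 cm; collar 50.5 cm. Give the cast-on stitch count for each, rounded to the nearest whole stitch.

Rate = 24/7.5 = 3.2 sts per cm.
button band: 5.5 × 3.2 = 17.60 → 18.
pocket: 19 × 3.2 = 60.80 → 61.
collar: 50.5 × 3.2 = 161.60 → 162.

button band 18; pocket 61; collar 162.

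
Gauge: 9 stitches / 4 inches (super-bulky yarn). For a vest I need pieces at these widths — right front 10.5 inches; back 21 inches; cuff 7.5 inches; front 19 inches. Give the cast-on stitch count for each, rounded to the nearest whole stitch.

Rate = 9/4 = 2.25 sts per in.
right front: 10.5 × 2.25 = 23.62 → 24.
back: 21 × 2.25 = 47.25 → 47.
cuff: 7.5 × 2.25 = 16.88 → 17.
front: 19 × 2.25 = 42.75 → 43.

right front 24; back 47; cuff 17; front 43.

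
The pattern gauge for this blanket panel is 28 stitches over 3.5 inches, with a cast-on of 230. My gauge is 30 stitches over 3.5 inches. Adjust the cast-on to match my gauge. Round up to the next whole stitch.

Cast on 247 stitches.

Scale factor = 30 / 28 = 1.071.
230 × 30 / 28 = 246.43 sts.
→ 247 sts.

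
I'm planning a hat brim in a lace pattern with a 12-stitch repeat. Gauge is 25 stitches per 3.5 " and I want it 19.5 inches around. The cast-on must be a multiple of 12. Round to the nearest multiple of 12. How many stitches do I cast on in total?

25 / 3.5 = 7.143 sts per inch.
19.5 × 7.143 = 139.29 sts.
Nearest multiple of 12: 144.

Cast on 144 stitches.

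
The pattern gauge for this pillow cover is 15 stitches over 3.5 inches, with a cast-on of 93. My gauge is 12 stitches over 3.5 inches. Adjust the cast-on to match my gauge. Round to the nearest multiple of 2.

Cast on 74 stitches.

Scale factor = 12 / 15 = 0.800.
93 × 12 / 15 = 74.40 sts.
→ 74 sts.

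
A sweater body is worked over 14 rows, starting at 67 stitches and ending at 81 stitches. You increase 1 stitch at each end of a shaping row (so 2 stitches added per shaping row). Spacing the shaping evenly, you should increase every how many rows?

Increase every 2nd row.

Stitches to add: |81 − 67| = 14.
Shaping rows needed: 14 / 2 = 7.
14 rows / 7 = every 2 rows.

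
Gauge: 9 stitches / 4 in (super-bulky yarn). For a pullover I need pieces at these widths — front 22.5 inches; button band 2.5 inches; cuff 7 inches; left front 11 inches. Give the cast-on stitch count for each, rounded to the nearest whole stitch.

front 51; button band 6; cuff 16; left front 25.

Rate = 9/4 = 2.25 sts per in.
front: 22.5 × 2.25 = 50.62 → 51.
button band: 2.5 × 2.25 = 5.62 → 6.
cuff: 7 × 2.25 = 15.75 → 16.
left front: 11 × 2.25 = 24.75 → 25.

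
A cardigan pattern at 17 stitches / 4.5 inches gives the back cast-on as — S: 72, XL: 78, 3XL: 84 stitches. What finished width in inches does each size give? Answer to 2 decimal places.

17/4.5 = 3.778 sts per in.
S: 72 / 3.778 = 19.059 → 19.06 in.
XL: 78 / 3.778 = 20.647 → 20.65 in.
3XL: 84 / 3.778 = 22.235 → 22.24 in.

S 19.06 inches; XL 20.65 inches; 3XL 22.24 inches.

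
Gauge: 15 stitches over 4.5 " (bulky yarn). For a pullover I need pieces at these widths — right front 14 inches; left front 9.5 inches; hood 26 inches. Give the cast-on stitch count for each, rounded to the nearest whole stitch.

right front 47; left front 32; hood 87.

Rate = 15/4.5 = 3.333 sts per in.
right front: 14 × 3.333 = 46.67 → 47.
left front: 9.5 × 3.333 = 31.67 → 32.
hood: 26 × 3.333 = 86.67 → 87.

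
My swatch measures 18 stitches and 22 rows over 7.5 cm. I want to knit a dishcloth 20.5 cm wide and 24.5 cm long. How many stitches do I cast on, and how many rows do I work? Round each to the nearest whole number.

Cast on 49 stitches and work 72 rows.

Stitch gauge = 18/7.5 = 2.4 sts/cm; 20.5 × 2.4 = 49.20 → 49 sts.
Row gauge = 22/7.5 = 2.933 rows/cm; 24.5 × 2.933 = 71.87 → 72 rows.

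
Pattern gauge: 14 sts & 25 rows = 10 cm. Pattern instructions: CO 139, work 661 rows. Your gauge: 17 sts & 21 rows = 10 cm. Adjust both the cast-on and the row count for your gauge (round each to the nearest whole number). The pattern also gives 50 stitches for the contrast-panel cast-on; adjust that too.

Stitches: 139 × 17/14 = 168.79 → 169.
Rows: 661 × 21/25 = 555.24 → 555.
contrast-panel cast-on: 50 × 17/14 = 60.71 → 61.

Cast on 169 stitches; work 555 rows; contrast-panel cast-on 61 stitches.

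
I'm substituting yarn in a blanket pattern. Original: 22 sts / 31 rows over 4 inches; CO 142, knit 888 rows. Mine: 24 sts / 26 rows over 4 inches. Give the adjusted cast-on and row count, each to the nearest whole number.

Cast on 155 stitches; work 745 rows.

Stitches: 142 × 24/22 = 154.91 → 155.
Rows: 888 × 26/31 = 744.77 → 745.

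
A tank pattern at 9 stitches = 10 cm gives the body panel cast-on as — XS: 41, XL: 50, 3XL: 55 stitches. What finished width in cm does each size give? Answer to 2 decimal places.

XS 45.56 cm; XL 55.56 cm; 3XL 61.11 cm.

9/10 = 0.9 sts per cm.
XS: 41 / 0.9 = 45.556 → 45.56 cm.
XL: 50 / 0.9 = 55.556 → 55.56 cm.
3XL: 55 / 0.9 = 61.111 → 61.11 cm.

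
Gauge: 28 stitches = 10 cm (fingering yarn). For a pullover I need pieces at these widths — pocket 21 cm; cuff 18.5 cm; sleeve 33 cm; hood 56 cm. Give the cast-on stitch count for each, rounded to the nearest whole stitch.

Rate = 28/10 = 2.8 sts per cm.
pocket: 21 × 2.8 = 58.80 → 59.
cuff: 18.5 × 2.8 = 51.80 → 52.
sleeve: 33 × 2.8 = 92.40 → 92.
hood: 56 × 2.8 = 156.80 → 157.

pocket 59; cuff 52; sleeve 92; hood 157.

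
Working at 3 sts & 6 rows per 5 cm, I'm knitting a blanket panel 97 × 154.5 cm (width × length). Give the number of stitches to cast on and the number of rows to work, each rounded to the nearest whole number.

Cast on 58 stitches and work 185 rows.

Stitch gauge = 3/5 = 0.6 sts/cm; 97 × 0.6 = 58.20 → 58 sts.
Row gauge = 6/5 = 1.2 rows/cm; 154.5 × 1.2 = 185.40 → 185 rows.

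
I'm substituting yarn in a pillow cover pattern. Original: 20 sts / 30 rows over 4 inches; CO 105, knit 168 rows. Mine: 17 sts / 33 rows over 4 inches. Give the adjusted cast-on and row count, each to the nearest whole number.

Stitches: 105 × 17/20 = 89.25 → 89.
Rows: 168 × 33/30 = 184.80 → 185.

Cast on 89 stitches; work 185 rows.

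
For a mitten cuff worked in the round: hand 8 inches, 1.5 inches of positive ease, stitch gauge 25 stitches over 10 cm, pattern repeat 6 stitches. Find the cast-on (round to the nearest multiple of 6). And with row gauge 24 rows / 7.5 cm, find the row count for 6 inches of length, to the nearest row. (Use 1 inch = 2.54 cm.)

Cast on 60 stitches; work 49 rows.

Finished = 8 + 1.5 = 9.5 inches.
9.5 inches × 2.54 = 24.13 cm.
25/10 = 2.5 sts per cm; 24.13 × 2.5 = 60.33 sts.
Nearest multiple of 6 → 60.
6 inches = 15.24 cm; × 3.2 = 48.77 → 49 rows.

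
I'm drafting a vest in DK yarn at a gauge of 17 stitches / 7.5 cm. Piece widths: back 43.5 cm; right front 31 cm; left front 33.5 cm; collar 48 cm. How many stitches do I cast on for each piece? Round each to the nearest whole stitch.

Rate = 17/7.5 = 2.267 sts per cm.
back: 43.5 × 2.267 = 98.60 → 99.
right front: 31 × 2.267 = 70.27 → 70.
left front: 33.5 × 2.267 = 75.93 → 76.
collar: 48 × 2.267 = 108.80 → 109.

back 99; right front 70; left front 76; collar 109.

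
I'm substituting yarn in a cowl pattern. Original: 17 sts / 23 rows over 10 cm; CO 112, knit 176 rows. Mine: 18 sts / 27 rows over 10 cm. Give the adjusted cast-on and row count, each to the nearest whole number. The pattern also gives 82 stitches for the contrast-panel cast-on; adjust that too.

Cast on 119 stitches; work 207 rows; contrast-panel cast-on 87 stitches.

Stitches: 112 × 18/17 = 118.59 → 119.
Rows: 176 × 27/23 = 206.61 → 207.
contrast-panel cast-on: 82 × 18/17 = 86.82 → 87.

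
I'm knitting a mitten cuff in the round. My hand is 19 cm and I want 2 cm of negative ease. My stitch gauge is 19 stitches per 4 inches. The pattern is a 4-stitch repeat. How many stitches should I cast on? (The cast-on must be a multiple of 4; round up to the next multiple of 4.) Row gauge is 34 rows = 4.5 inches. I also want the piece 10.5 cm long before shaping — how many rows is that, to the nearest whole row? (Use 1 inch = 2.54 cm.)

Cast on 32 stitches; work 31 rows.

Finished = 19 − 2 = 17 cm.
17 cm × 1/2.54 = 6.69 inches.
19/4 = 4.75 sts per in; 6.69 × 4.75 = 31.79 sts.
Next multiple of 4 → 32.
10.5 cm = 4.13 inches; × 7.556 = 31.23 → 31 rows.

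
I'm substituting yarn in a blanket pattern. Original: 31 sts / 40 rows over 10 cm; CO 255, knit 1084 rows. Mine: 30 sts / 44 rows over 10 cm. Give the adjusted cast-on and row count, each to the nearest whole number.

Stitches: 255 × 30/31 = 246.77 → 247.
Rows: 1084 × 44/40 = 1192.40 → 1192.

Cast on 247 stitches; work 1192 rows.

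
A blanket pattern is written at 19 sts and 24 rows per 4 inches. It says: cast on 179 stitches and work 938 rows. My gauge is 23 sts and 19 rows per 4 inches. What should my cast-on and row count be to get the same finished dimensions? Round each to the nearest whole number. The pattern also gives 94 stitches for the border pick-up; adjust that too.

Cast on 217 stitches; work 743 rows; border pick-up 114 stitches.

Stitches: 179 × 23/19 = 216.68 → 217.
Rows: 938 × 19/24 = 742.58 → 743.
border pick-up: 94 × 23/19 = 113.79 → 114.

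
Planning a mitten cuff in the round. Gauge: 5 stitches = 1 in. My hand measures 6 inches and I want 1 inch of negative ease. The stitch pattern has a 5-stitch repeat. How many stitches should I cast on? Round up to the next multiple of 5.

25 stitches.

Finished = 6 − 1 = 5 inches.
5 / 1 = 5 sts/in.
5 × 5 = 25.00 sts.
Next multiple of 5: 25.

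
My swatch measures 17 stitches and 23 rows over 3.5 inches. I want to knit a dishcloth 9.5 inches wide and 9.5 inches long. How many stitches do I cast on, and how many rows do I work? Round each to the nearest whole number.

Cast on 46 stitches and work 62 rows.

Stitch gauge = 17/3.5 = 4.857 sts/in; 9.5 × 4.857 = 46.14 → 46 sts.
Row gauge = 23/3.5 = 6.571 rows/in; 9.5 × 6.571 = 62.43 → 62 rows.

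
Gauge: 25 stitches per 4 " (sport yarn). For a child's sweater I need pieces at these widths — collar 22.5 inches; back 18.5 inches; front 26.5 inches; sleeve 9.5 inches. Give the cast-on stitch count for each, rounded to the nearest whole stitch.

Rate = 25/4 = 6.25 sts per in.
collar: 22.5 × 6.25 = 140.62 → 141.
back: 18.5 × 6.25 = 115.62 → 116.
front: 26.5 × 6.25 = 165.62 → 166.
sleeve: 9.5 × 6.25 = 59.38 → 59.

collar 141; back 116; front 166; sleeve 59.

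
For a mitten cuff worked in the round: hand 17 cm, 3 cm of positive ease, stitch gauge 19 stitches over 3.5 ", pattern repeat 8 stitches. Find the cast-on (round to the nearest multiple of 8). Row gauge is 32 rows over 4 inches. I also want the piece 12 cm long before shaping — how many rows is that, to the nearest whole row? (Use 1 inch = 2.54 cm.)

Finished = 17 + 3 = 20 cm.
20 cm × 1/2.54 = 7.87 inches.
19/3.5 = 5.429 sts per in; 7.87 × 5.429 = 42.74 sts.
Nearest multiple of 8 → 40.
12 cm = 4.72 inches; × 8 = 37.80 → 38 rows.

Cast on 40 stitches; work 38 rows.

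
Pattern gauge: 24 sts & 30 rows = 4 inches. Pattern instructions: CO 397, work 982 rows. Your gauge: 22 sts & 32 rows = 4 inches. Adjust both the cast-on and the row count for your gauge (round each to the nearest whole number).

Stitches: 397 × 22/24 = 363.92 → 364.
Rows: 982 × 32/30 = 1047.47 → 1047.

Cast on 364 stitches; work 1047 rows.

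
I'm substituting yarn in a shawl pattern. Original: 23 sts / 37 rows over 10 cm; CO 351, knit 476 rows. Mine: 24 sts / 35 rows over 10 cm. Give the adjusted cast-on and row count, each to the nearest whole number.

Stitches: 351 × 24/23 = 366.26 → 366.
Rows: 476 × 35/37 = 450.27 → 450.

Cast on 366 stitches; work 450 rows.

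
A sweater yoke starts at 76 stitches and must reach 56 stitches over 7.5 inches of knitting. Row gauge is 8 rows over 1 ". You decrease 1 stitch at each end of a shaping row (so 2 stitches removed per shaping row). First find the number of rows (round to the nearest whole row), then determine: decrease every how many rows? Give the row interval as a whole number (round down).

Decrease every 6th row.

Rows = 7.5 × 8 = 60.0 → 60 rows.
Stitches to remove: 20 → 10 shaping rows (at 2 st each).
60 / 10 = 6.00 → every 6 rows.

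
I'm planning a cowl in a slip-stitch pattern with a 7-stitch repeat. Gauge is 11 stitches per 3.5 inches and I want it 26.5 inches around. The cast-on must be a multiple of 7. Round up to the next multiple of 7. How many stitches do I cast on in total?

84 stitches.

11 / 3.5 = 3.143 sts per inch.
26.5 × 3.143 = 83.29 sts.
Next multiple of 7: 84.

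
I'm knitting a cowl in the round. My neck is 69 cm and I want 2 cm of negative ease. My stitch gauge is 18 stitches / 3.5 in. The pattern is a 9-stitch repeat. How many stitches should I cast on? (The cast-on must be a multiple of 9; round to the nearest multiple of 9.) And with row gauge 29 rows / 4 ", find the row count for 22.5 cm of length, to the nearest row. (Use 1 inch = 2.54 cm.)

Cast on 135 stitches; work 64 rows.

Finished = 69 − 2 = 67 cm.
67 cm × 1/2.54 = 26.38 inches.
18/3.5 = 5.143 sts per in; 26.38 × 5.143 = 135.66 sts.
Nearest multiple of 9 → 135.
22.5 cm = 8.86 inches; × 7.25 = 64.22 → 64 rows.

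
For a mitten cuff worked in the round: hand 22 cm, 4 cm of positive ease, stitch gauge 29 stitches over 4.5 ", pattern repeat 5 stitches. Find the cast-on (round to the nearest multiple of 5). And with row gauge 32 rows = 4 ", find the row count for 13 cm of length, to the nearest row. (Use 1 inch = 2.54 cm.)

Finished = 22 + 4 = 26 cm.
26 cm × 1/2.54 = 10.24 inches.
29/4.5 = 6.444 sts per in; 10.24 × 6.444 = 65.97 sts.
Nearest multiple of 5 → 65.
13 cm = 5.12 inches; × 8 = 40.94 → 41 rows.

Cast on 65 stitches; work 41 rows.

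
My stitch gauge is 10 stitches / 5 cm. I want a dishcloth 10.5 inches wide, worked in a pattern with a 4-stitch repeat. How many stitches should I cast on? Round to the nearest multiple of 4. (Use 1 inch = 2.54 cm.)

10.5 in = 10.5 × 2.54 = 26.67 cm.
10 / 5 = 2 sts/cm.
26.67 × 2 = 53.34 sts.
→ 52.

52 stitches.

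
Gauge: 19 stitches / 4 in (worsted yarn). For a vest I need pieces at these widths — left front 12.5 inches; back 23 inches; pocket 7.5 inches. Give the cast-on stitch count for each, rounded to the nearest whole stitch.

Rate = 19/4 = 4.75 sts per in.
left front: 12.5 × 4.75 = 59.38 → 59.
back: 23 × 4.75 = 109.25 → 109.
pocket: 7.5 × 4.75 = 35.62 → 36.

left front 59; back 109; pocket 36.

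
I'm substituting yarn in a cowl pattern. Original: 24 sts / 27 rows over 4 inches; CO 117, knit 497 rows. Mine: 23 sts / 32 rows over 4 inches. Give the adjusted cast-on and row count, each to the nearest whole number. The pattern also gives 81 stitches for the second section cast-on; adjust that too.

Cast on 112 stitches; work 589 rows; second section cast-on 78 stitches.

Stitches: 117 × 23/24 = 112.12 → 112.
Rows: 497 × 32/27 = 589.04 → 589.
second section cast-on: 81 × 23/24 = 77.62 → 78.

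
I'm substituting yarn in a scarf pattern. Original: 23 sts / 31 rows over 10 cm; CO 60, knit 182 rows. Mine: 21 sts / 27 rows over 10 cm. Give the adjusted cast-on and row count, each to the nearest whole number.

Stitches: 60 × 21/23 = 54.78 → 55.
Rows: 182 × 27/31 = 158.52 → 159.

Cast on 55 stitches; work 159 rows.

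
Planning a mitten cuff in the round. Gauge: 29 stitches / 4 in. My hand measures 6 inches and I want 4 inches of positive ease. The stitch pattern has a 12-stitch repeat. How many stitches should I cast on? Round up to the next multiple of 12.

84 stitches.

Finished = 6 + 4 = 10 inches.
29 / 4 = 7.25 sts/in.
10 × 7.25 = 72.50 sts.
Next multiple of 12: 84.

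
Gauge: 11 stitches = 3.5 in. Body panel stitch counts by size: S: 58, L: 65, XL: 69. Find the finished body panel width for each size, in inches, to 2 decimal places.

S 18.45 inches; L 20.68 inches; XL 21.95 inches.

11/3.5 = 3.143 sts per in.
S: 58 / 3.143 = 18.455 → 18.45 in.
L: 65 / 3.143 = 20.682 → 20.68 in.
XL: 69 / 3.143 = 21.955 → 21.95 in.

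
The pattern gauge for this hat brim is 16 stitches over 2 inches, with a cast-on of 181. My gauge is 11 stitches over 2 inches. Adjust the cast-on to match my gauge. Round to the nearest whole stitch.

Scale factor = 11 / 16 = 0.688.
181 × 11 / 16 = 124.44 sts.
→ 124 sts.

CO 124 sts.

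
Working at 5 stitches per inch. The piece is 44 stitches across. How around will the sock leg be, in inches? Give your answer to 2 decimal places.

5 stitches / 1 inch = 5 stitches per inch.
44 / 5 = 8.800 inches.

8.80 inches.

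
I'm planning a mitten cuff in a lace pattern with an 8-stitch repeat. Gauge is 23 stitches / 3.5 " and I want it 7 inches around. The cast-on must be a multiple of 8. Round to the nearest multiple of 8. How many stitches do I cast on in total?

23 / 3.5 = 6.571 sts per inch.
7 × 6.571 = 46.00 sts.
Nearest multiple of 8: 48.

Cast on 48 stitches.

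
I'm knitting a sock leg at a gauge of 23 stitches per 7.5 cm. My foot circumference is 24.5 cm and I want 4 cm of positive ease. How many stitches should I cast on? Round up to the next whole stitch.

Finished = 24.5 + 4 = 28.5 cm.
23 / 7.5 = 3.067 sts per cm.
28.50 × 3.067 = 87.40 sts.
→ 88 sts.

88 stitches.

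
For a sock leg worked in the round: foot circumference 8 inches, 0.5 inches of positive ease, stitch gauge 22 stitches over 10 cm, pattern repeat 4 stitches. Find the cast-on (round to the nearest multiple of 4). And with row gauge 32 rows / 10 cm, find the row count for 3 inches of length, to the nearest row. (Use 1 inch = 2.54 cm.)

Cast on 48 stitches; work 24 rows.

Finished = 8 + 0.5 = 8.5 inches.
8.5 inches × 2.54 = 21.59 cm.
22/10 = 2.2 sts per cm; 21.59 × 2.2 = 47.50 sts.
Nearest multiple of 4 → 48.
3 inches = 7.62 cm; × 3.2 = 24.38 → 24 rows.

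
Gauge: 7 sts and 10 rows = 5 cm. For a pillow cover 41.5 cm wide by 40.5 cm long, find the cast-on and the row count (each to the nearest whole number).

Cast on 58 stitches and work 81 rows.

Stitch gauge = 7/5 = 1.4 sts/cm; 41.5 × 1.4 = 58.10 → 58 sts.
Row gauge = 10/5 = 2 rows/cm; 40.5 × 2 = 81.00 → 81 rows.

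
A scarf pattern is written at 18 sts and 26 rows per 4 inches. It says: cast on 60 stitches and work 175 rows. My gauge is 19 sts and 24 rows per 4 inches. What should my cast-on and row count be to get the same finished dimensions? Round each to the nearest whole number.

Cast on 63 stitches; work 162 rows.

Stitches: 60 × 19/18 = 63.33 → 63.
Rows: 175 × 24/26 = 161.54 → 162.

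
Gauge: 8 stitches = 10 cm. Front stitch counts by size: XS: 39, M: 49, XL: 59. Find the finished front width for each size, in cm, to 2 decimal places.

8/10 = 0.8 sts per cm.
XS: 39 / 0.8 = 48.750 → 48.75 cm.
M: 49 / 0.8 = 61.250 → 61.25 cm.
XL: 59 / 0.8 = 73.750 → 73.75 cm.

XS 48.75 cm; M 61.25 cm; XL 73.75 cm.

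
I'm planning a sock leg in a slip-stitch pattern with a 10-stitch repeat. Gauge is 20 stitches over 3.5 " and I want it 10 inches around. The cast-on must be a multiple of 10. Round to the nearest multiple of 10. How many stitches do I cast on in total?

20 / 3.5 = 5.714 sts per inch.
10 × 5.714 = 57.14 sts.
Nearest multiple of 10: 60.

CO 60 sts.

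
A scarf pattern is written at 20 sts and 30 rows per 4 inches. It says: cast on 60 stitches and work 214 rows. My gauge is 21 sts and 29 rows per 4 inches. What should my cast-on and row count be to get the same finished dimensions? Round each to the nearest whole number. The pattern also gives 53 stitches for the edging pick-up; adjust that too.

Cast on 63 stitches; work 207 rows; edging pick-up 56 stitches.

Stitches: 60 × 21/20 = 63.00 → 63.
Rows: 214 × 29/30 = 206.87 → 207.
edging pick-up: 53 × 21/20 = 55.65 → 56.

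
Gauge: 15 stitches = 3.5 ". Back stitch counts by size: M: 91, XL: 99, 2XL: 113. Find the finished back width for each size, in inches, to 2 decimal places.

15/3.5 = 4.286 sts per in.
M: 91 / 4.286 = 21.233 → 21.23 in.
XL: 99 / 4.286 = 23.100 → 23.10 in.
2XL: 113 / 4.286 = 26.367 → 26.37 in.

M 21.23 inches; XL 23.10 inches; 2XL 26.37 inches.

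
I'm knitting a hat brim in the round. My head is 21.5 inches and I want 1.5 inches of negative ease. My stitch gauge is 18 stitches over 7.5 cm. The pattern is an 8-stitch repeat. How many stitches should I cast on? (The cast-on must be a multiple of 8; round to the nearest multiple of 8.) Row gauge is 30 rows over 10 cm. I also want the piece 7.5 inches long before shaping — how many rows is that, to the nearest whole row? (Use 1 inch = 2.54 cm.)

Cast on 120 stitches; work 57 rows.

Finished = 21.5 − 1.5 = 20 inches.
20 inches × 2.54 = 50.80 cm.
18/7.5 = 2.4 sts per cm; 50.80 × 2.4 = 121.92 sts.
Nearest multiple of 8 → 120.
7.5 inches = 19.05 cm; × 3 = 57.15 → 57 rows.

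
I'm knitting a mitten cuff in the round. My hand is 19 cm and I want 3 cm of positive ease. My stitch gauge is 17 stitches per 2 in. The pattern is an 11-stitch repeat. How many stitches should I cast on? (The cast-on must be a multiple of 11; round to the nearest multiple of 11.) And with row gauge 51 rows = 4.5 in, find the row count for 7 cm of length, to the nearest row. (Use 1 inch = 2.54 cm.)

Cast on 77 stitches; work 31 rows.

Finished = 19 + 3 = 22 cm.
22 cm × 1/2.54 = 8.66 inches.
17/2 = 8.5 sts per in; 8.66 × 8.5 = 73.62 sts.
Nearest multiple of 11 → 77.
7 cm = 2.76 inches; × 11.333 = 31.23 → 31 rows.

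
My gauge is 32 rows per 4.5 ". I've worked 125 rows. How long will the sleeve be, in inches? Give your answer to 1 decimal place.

32 rows / 4.5 inch = 7.111 rows per inch.
125 / 7.111 = 17.58 inches.

17.6 inches.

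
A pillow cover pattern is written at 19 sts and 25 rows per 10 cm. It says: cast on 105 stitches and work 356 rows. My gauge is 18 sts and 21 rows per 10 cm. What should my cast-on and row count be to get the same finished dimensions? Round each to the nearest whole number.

Stitches: 105 × 18/19 = 99.47 → 99.
Rows: 356 × 21/25 = 299.04 → 299.

Cast on 99 stitches; work 299 rows.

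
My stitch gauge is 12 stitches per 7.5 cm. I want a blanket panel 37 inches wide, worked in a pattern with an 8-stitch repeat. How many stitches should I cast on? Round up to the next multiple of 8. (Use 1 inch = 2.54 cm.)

37 in = 37 × 2.54 = 93.98 cm.
12 / 7.5 = 1.6 sts/cm.
93.98 × 1.6 = 150.37 sts.
→ 152.

152 stitches.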